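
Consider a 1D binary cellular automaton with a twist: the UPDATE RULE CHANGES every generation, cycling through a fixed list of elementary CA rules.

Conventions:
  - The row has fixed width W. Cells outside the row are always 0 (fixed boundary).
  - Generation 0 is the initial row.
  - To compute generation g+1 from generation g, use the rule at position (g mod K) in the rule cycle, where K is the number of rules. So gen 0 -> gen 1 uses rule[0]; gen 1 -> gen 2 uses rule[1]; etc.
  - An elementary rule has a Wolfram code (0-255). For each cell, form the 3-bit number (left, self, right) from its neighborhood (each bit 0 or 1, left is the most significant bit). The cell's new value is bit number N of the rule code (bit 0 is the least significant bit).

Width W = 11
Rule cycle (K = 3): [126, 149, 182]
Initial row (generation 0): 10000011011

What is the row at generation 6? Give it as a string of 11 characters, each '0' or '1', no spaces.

Gen 0: 10000011011
Gen 1 (rule 126): 11000111111
Gen 2 (rule 149): 00110011110
Gen 3 (rule 182): 01001101101
Gen 4 (rule 126): 11111111111
Gen 5 (rule 149): 01111111110
Gen 6 (rule 182): 10111111101

Answer: 10111111101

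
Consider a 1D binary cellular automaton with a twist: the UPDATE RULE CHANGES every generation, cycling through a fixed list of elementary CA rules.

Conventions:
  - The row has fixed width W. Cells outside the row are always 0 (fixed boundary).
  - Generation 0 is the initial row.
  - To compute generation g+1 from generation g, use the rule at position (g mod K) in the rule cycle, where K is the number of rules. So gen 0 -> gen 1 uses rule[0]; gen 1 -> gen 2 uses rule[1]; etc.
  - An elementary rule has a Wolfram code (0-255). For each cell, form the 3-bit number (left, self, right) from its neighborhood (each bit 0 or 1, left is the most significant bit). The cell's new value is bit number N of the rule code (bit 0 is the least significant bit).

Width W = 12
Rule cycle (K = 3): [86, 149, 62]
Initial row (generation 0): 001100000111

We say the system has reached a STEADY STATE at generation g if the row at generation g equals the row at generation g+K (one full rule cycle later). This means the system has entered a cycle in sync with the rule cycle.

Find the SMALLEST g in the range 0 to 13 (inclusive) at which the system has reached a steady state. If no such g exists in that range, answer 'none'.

Gen 0: 001100000111
Gen 1 (rule 86): 010110001001
Gen 2 (rule 149): 010001101101
Gen 3 (rule 62): 111011011011
Gen 4 (rule 86): 001001001001
Gen 5 (rule 149): 101101101101
Gen 6 (rule 62): 111011011011
Gen 7 (rule 86): 001001001001
Gen 8 (rule 149): 101101101101
Gen 9 (rule 62): 111011011011
Gen 10 (rule 86): 001001001001
Gen 11 (rule 149): 101101101101
Gen 12 (rule 62): 111011011011
Gen 13 (rule 86): 001001001001
Gen 14 (rule 149): 101101101101
Gen 15 (rule 62): 111011011011
Gen 16 (rule 86): 001001001001

Answer: 3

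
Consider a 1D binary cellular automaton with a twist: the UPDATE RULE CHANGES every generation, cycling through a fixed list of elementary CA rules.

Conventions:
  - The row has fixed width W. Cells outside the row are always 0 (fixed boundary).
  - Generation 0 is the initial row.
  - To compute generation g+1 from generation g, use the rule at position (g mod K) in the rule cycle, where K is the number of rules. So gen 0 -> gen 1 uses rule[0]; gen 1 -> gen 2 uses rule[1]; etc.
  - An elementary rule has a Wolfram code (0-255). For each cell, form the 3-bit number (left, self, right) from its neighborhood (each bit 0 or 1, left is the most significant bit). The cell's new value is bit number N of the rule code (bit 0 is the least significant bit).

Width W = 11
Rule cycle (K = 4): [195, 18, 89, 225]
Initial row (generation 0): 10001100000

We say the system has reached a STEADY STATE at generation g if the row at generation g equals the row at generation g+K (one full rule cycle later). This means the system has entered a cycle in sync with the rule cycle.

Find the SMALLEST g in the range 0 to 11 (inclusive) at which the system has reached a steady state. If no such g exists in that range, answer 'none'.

Gen 0: 10001100000
Gen 1 (rule 195): 00110101111
Gen 2 (rule 18): 01000000000
Gen 3 (rule 89): 00111111111
Gen 4 (rule 225): 10011111111
Gen 5 (rule 195): 00101111111
Gen 6 (rule 18): 01000000000
Gen 7 (rule 89): 00111111111
Gen 8 (rule 225): 10011111111
Gen 9 (rule 195): 00101111111
Gen 10 (rule 18): 01000000000
Gen 11 (rule 89): 00111111111
Gen 12 (rule 225): 10011111111
Gen 13 (rule 195): 00101111111
Gen 14 (rule 18): 01000000000
Gen 15 (rule 89): 00111111111

Answer: 2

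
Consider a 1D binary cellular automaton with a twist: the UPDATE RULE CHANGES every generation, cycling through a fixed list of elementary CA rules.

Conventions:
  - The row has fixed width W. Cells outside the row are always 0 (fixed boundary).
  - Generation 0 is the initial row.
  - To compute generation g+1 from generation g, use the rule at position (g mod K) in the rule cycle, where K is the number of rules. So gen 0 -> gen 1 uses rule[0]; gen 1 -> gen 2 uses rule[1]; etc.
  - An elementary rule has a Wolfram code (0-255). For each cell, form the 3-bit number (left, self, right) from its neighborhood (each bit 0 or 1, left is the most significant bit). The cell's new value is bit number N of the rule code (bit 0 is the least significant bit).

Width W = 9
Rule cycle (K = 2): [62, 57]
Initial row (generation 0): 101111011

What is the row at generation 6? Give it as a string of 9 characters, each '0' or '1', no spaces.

Answer: 101101011

Derivation:
Gen 0: 101111011
Gen 1 (rule 62): 111000110
Gen 2 (rule 57): 100110101
Gen 3 (rule 62): 111101111
Gen 4 (rule 57): 100011000
Gen 5 (rule 62): 110110100
Gen 6 (rule 57): 101101011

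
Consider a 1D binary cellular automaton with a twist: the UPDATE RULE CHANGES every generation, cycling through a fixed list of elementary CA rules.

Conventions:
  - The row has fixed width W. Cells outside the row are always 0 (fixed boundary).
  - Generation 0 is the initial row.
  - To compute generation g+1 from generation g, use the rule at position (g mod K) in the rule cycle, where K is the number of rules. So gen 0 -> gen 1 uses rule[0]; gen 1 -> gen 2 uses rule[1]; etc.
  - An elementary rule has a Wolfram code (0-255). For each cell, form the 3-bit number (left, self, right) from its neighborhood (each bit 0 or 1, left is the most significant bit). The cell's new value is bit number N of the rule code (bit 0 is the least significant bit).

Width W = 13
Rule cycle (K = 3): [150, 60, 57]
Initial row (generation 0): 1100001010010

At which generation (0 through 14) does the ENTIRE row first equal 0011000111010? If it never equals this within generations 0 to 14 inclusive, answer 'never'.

Gen 0: 1100001010010
Gen 1 (rule 150): 0010011011111
Gen 2 (rule 60): 0011010110000
Gen 3 (rule 57): 1010101101111
Gen 4 (rule 150): 1010100000110
Gen 5 (rule 60): 1111110000101
Gen 6 (rule 57): 1000001110010
Gen 7 (rule 150): 1100010101111
Gen 8 (rule 60): 1010011111000
Gen 9 (rule 57): 0101010000111
Gen 10 (rule 150): 1101011001010
Gen 11 (rule 60): 1011110101111
Gen 12 (rule 57): 0110001011000
Gen 13 (rule 150): 1001011000100
Gen 14 (rule 60): 1101110100110

Answer: never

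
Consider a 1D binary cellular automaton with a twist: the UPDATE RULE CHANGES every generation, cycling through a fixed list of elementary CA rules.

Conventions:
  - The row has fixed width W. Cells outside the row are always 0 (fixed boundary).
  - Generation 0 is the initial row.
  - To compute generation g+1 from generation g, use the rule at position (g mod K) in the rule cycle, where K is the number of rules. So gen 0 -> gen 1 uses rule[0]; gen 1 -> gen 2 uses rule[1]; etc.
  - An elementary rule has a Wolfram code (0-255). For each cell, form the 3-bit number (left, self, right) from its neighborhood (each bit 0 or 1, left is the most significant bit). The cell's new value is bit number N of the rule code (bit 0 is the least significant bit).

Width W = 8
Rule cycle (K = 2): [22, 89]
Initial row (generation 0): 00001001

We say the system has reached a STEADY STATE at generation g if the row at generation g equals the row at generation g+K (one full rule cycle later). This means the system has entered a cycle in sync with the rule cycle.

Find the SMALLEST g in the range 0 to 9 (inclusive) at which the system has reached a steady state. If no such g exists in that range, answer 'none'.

Gen 0: 00001001
Gen 1 (rule 22): 00011111
Gen 2 (rule 89): 11010001
Gen 3 (rule 22): 00011011
Gen 4 (rule 89): 11011011
Gen 5 (rule 22): 00000000
Gen 6 (rule 89): 11111111
Gen 7 (rule 22): 00000000
Gen 8 (rule 89): 11111111
Gen 9 (rule 22): 00000000
Gen 10 (rule 89): 11111111
Gen 11 (rule 22): 00000000

Answer: 5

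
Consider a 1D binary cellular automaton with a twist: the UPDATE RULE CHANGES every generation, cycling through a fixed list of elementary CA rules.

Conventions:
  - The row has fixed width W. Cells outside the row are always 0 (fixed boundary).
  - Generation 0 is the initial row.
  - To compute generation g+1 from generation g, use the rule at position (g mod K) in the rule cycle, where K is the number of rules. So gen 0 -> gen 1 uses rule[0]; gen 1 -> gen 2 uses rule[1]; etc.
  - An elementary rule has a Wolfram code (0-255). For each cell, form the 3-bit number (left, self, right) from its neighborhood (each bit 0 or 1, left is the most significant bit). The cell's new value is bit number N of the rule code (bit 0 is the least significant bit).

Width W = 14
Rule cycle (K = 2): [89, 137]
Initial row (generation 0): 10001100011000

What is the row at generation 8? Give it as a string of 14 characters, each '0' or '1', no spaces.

Answer: 00011000011110

Derivation:
Gen 0: 10001100011000
Gen 1 (rule 89): 01101111011111
Gen 2 (rule 137): 01001110011110
Gen 3 (rule 89): 00101011010011
Gen 4 (rule 137): 10000010000010
Gen 5 (rule 89): 01111001111001
Gen 6 (rule 137): 01110001110000
Gen 7 (rule 89): 01011101011111
Gen 8 (rule 137): 00011000011110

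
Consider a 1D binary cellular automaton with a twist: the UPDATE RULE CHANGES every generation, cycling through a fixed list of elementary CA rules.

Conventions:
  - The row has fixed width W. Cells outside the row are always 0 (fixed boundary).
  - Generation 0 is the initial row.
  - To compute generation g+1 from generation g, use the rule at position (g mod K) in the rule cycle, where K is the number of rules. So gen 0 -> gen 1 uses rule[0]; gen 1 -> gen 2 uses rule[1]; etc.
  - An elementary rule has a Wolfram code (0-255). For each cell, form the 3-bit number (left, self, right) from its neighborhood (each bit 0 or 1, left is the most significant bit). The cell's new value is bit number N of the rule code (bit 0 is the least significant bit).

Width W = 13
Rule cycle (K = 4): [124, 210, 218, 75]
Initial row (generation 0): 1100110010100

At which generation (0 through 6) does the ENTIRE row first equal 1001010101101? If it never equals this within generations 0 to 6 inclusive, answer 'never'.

Answer: never

Derivation:
Gen 0: 1100110010100
Gen 1 (rule 124): 1110111011110
Gen 2 (rule 210): 0110011001111
Gen 3 (rule 218): 1111111111111
Gen 4 (rule 75): 1000000000001
Gen 5 (rule 124): 1100000000001
Gen 6 (rule 210): 0110000000010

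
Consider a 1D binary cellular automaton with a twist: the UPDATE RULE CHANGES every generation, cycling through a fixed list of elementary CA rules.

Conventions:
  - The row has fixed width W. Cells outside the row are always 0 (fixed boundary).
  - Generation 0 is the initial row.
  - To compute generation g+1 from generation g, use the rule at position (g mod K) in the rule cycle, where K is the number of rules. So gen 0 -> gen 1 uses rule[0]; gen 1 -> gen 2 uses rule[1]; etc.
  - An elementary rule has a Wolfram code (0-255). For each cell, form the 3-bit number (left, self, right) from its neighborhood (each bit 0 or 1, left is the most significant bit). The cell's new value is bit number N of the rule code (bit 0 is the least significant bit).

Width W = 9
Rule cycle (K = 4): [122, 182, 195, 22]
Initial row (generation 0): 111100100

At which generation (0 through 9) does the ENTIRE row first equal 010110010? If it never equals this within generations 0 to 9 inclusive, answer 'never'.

Answer: never

Derivation:
Gen 0: 111100100
Gen 1 (rule 122): 100111010
Gen 2 (rule 182): 111010111
Gen 3 (rule 195): 011000011
Gen 4 (rule 22): 100100100
Gen 5 (rule 122): 011011010
Gen 6 (rule 182): 100100111
Gen 7 (rule 195): 001001011
Gen 8 (rule 22): 011111000
Gen 9 (rule 122): 110001100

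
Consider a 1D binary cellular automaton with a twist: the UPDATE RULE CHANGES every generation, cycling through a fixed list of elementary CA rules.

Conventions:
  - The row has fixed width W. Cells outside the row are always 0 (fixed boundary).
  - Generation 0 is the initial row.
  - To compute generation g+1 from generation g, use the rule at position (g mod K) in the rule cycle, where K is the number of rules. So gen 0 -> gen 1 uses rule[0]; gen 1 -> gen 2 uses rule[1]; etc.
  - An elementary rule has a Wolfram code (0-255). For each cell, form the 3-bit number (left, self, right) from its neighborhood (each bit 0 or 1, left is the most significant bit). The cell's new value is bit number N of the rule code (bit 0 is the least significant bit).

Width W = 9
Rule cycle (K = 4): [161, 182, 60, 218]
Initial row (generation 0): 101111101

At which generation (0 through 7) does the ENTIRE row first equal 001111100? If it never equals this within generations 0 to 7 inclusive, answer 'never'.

Answer: 5

Derivation:
Gen 0: 101111101
Gen 1 (rule 161): 010111010
Gen 2 (rule 182): 111010111
Gen 3 (rule 60): 100111100
Gen 4 (rule 218): 011111110
Gen 5 (rule 161): 001111100
Gen 6 (rule 182): 010111010
Gen 7 (rule 60): 011100111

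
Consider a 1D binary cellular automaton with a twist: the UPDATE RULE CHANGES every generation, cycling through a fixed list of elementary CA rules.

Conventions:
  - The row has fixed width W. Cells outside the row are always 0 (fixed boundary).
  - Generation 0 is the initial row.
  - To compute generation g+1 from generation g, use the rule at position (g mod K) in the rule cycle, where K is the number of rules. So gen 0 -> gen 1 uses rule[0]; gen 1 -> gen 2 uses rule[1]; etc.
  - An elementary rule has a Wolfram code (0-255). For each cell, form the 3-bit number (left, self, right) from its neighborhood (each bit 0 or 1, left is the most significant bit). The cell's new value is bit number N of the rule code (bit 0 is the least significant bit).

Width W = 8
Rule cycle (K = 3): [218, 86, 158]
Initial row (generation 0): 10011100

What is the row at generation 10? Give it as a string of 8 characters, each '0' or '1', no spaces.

Gen 0: 10011100
Gen 1 (rule 218): 01111110
Gen 2 (rule 86): 10000011
Gen 3 (rule 158): 11000110
Gen 4 (rule 218): 11101111
Gen 5 (rule 86): 00100001
Gen 6 (rule 158): 01110011
Gen 7 (rule 218): 11111111
Gen 8 (rule 86): 00000001
Gen 9 (rule 158): 00000011
Gen 10 (rule 218): 00000111

Answer: 00000111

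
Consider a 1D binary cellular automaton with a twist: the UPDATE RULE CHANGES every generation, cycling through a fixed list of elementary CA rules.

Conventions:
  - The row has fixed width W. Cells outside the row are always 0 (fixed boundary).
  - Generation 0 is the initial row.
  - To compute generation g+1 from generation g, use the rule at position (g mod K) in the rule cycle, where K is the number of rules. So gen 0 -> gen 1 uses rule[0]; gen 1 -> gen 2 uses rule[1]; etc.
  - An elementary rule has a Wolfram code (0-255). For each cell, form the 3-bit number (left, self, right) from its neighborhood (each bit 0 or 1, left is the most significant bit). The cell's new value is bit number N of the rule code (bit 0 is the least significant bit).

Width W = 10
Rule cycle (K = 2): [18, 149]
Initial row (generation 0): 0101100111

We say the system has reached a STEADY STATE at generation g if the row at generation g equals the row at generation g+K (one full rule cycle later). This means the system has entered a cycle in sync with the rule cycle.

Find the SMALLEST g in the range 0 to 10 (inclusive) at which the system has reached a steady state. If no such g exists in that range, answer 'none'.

Answer: 5

Derivation:
Gen 0: 0101100111
Gen 1 (rule 18): 1000011000
Gen 2 (rule 149): 1111000111
Gen 3 (rule 18): 0000101000
Gen 4 (rule 149): 1110101111
Gen 5 (rule 18): 0000000000
Gen 6 (rule 149): 1111111111
Gen 7 (rule 18): 0000000000
Gen 8 (rule 149): 1111111111
Gen 9 (rule 18): 0000000000
Gen 10 (rule 149): 1111111111
Gen 11 (rule 18): 0000000000
Gen 12 (rule 149): 1111111111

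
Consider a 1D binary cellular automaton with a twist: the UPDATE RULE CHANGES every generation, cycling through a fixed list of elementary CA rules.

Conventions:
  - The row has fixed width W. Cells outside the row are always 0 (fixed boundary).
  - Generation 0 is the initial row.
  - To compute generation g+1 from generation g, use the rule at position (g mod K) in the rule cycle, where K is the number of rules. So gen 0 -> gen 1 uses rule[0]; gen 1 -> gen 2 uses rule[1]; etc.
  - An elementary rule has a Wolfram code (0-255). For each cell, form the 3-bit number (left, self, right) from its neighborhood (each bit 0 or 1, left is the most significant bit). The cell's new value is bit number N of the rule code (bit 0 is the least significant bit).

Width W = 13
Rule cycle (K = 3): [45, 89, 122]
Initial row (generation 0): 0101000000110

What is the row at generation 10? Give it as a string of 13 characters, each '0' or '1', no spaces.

Answer: 1110111000011

Derivation:
Gen 0: 0101000000110
Gen 1 (rule 45): 0111011110100
Gen 2 (rule 89): 0101010010011
Gen 3 (rule 122): 1010101101111
Gen 4 (rule 45): 1111111011000
Gen 5 (rule 89): 1000001011111
Gen 6 (rule 122): 0100010110001
Gen 7 (rule 45): 0101011100101
Gen 8 (rule 89): 0000010110000
Gen 9 (rule 122): 0000101111000
Gen 10 (rule 45): 1110111000011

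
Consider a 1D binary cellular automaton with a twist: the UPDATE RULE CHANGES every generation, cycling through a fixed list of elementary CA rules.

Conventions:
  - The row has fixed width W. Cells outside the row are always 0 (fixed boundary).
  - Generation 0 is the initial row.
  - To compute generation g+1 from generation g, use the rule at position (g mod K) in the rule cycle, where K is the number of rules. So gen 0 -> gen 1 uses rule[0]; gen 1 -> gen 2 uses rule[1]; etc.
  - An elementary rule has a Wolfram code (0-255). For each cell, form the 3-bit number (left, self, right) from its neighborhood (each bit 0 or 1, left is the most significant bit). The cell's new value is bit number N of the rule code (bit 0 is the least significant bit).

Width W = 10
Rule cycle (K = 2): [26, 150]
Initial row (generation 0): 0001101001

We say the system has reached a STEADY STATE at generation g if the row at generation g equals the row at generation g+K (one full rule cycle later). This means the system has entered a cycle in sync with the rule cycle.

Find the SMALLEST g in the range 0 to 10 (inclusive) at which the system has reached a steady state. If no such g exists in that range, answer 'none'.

Gen 0: 0001101001
Gen 1 (rule 26): 0011000110
Gen 2 (rule 150): 0100101001
Gen 3 (rule 26): 1011000110
Gen 4 (rule 150): 1000101001
Gen 5 (rule 26): 0101000110
Gen 6 (rule 150): 1101101001
Gen 7 (rule 26): 1001000110
Gen 8 (rule 150): 1111101001
Gen 9 (rule 26): 1000000110
Gen 10 (rule 150): 1100001001
Gen 11 (rule 26): 1010010110
Gen 12 (rule 150): 1011110001

Answer: none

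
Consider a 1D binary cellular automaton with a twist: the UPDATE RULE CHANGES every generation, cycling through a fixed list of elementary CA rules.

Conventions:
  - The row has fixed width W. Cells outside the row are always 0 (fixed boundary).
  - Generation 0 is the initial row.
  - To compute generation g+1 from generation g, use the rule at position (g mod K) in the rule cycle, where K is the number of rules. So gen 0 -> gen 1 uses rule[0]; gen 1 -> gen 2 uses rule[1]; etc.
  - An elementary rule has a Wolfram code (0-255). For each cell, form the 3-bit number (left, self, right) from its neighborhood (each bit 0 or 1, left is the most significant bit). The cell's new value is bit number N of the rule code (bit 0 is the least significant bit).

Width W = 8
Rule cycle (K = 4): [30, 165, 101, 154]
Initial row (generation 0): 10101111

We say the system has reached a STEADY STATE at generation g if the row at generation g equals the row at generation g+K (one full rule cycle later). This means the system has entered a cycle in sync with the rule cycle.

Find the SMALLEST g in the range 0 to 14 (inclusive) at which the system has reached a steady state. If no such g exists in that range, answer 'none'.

Gen 0: 10101111
Gen 1 (rule 30): 10101000
Gen 2 (rule 165): 11111011
Gen 3 (rule 101): 00001101
Gen 4 (rule 154): 00011000
Gen 5 (rule 30): 00110100
Gen 6 (rule 165): 10001101
Gen 7 (rule 101): 10100111
Gen 8 (rule 154): 00011110
Gen 9 (rule 30): 00110001
Gen 10 (rule 165): 10000101
Gen 11 (rule 101): 10110111
Gen 12 (rule 154): 00100110
Gen 13 (rule 30): 01111101
Gen 14 (rule 165): 00111011
Gen 15 (rule 101): 10001101
Gen 16 (rule 154): 01011000
Gen 17 (rule 30): 11010100
Gen 18 (rule 165): 00111101

Answer: none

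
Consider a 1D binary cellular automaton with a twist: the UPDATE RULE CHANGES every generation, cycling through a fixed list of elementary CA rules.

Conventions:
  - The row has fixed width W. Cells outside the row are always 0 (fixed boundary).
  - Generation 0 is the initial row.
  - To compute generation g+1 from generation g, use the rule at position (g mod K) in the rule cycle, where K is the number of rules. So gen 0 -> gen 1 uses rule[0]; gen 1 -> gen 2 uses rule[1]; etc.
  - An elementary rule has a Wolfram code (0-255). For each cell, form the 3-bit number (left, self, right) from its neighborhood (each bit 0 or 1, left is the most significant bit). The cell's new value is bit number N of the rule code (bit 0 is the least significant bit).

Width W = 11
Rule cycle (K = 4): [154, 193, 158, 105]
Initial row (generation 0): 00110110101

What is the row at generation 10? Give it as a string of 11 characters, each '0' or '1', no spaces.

Gen 0: 00110110101
Gen 1 (rule 154): 01100100000
Gen 2 (rule 193): 00100001111
Gen 3 (rule 158): 01110011110
Gen 4 (rule 105): 01010010010
Gen 5 (rule 154): 10001101101
Gen 6 (rule 193): 00100100100
Gen 7 (rule 158): 01111111110
Gen 8 (rule 105): 01000000010
Gen 9 (rule 154): 10100000101
Gen 10 (rule 193): 00001110000

Answer: 00001110000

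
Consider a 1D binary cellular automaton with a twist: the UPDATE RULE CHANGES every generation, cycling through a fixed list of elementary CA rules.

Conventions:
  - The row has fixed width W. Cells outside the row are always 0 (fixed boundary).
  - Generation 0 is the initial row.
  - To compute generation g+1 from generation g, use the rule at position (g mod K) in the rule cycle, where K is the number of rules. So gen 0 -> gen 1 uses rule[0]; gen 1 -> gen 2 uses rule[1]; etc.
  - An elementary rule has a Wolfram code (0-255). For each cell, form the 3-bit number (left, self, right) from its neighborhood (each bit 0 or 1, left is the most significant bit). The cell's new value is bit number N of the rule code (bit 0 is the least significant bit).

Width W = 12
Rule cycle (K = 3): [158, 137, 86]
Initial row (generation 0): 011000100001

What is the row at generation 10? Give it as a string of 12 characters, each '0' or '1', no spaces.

Gen 0: 011000100001
Gen 1 (rule 158): 110101110011
Gen 2 (rule 137): 100001100010
Gen 3 (rule 86): 110010110111
Gen 4 (rule 158): 101110100110
Gen 5 (rule 137): 001100000100
Gen 6 (rule 86): 010110001110
Gen 7 (rule 158): 110101011101
Gen 8 (rule 137): 100000011000
Gen 9 (rule 86): 110000101100
Gen 10 (rule 158): 101001101010

Answer: 101001101010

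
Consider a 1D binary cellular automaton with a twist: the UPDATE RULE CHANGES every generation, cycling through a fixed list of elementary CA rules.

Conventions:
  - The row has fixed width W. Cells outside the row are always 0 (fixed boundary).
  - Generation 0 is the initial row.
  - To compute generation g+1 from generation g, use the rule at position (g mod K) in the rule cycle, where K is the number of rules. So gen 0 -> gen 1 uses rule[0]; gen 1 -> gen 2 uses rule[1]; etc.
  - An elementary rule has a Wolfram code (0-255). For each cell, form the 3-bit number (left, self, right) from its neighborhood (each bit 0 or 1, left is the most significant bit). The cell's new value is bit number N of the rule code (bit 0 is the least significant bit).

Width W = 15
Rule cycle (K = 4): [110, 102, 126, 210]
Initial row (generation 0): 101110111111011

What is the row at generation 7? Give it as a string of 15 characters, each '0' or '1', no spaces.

Answer: 011101101111111

Derivation:
Gen 0: 101110111111011
Gen 1 (rule 110): 111011100001111
Gen 2 (rule 102): 001100100010001
Gen 3 (rule 126): 011111110111011
Gen 4 (rule 210): 101111110011001
Gen 5 (rule 110): 111000010111011
Gen 6 (rule 102): 001000111001101
Gen 7 (rule 126): 011101101111111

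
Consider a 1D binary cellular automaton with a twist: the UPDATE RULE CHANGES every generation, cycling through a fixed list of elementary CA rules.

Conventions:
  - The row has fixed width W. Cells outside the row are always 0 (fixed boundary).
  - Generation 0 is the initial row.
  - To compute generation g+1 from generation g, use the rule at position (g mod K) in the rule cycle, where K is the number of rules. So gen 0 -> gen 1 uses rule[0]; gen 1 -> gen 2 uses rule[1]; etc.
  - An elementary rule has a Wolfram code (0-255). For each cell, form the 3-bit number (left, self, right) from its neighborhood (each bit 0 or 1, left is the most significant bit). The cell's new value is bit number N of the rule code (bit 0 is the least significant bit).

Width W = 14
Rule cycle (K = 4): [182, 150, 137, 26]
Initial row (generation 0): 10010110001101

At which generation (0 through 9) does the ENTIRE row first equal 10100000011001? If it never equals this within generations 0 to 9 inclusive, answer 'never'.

Gen 0: 10010110001101
Gen 1 (rule 182): 11111001010011
Gen 2 (rule 150): 01110111011100
Gen 3 (rule 137): 01100110011001
Gen 4 (rule 26): 11011101110110
Gen 5 (rule 182): 00101010101001
Gen 6 (rule 150): 01101010101111
Gen 7 (rule 137): 01000000001110
Gen 8 (rule 26): 10100000011001
Gen 9 (rule 182): 11110000100111

Answer: 8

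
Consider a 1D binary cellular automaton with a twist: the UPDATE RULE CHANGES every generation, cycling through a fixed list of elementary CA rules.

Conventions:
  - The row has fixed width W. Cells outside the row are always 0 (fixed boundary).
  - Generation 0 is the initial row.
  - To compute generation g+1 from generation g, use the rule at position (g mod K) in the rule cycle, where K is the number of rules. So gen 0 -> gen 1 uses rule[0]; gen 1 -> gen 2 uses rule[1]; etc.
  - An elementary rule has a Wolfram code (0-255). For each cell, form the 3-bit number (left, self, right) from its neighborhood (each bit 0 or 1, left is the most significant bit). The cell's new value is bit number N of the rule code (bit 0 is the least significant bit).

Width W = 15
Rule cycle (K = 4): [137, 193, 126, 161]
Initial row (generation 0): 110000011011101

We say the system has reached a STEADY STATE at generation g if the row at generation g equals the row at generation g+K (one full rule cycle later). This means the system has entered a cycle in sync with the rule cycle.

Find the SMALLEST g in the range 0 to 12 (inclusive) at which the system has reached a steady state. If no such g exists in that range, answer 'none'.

Answer: none

Derivation:
Gen 0: 110000011011101
Gen 1 (rule 137): 100111010011000
Gen 2 (rule 193): 000011000001011
Gen 3 (rule 126): 000111100011111
Gen 4 (rule 161): 110011001001110
Gen 5 (rule 137): 100010000001100
Gen 6 (rule 193): 001000111100101
Gen 7 (rule 126): 011101100111111
Gen 8 (rule 161): 001010000011110
Gen 9 (rule 137): 100000111011100
Gen 10 (rule 193): 001110011001101
Gen 11 (rule 126): 011011111111111
Gen 12 (rule 161): 000101111111110
Gen 13 (rule 137): 110001111111100
Gen 14 (rule 193): 010100111111101
Gen 15 (rule 126): 111111100000111
Gen 16 (rule 161): 011111001110010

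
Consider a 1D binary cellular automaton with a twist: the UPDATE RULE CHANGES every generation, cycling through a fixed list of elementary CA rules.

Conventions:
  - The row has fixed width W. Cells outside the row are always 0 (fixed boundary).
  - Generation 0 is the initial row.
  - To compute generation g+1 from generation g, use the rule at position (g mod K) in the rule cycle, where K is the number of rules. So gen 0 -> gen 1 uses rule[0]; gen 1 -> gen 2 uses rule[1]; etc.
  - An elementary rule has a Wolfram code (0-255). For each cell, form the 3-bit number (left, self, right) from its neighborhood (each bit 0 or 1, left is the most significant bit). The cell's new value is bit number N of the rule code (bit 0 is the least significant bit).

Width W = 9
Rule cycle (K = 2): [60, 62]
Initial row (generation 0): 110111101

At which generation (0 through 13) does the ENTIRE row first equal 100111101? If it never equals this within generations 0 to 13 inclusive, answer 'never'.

Answer: 3

Derivation:
Gen 0: 110111101
Gen 1 (rule 60): 101100011
Gen 2 (rule 62): 111010110
Gen 3 (rule 60): 100111101
Gen 4 (rule 62): 111100011
Gen 5 (rule 60): 100010010
Gen 6 (rule 62): 110111111
Gen 7 (rule 60): 101100000
Gen 8 (rule 62): 111010000
Gen 9 (rule 60): 100111000
Gen 10 (rule 62): 111100100
Gen 11 (rule 60): 100010110
Gen 12 (rule 62): 110111101
Gen 13 (rule 60): 101100011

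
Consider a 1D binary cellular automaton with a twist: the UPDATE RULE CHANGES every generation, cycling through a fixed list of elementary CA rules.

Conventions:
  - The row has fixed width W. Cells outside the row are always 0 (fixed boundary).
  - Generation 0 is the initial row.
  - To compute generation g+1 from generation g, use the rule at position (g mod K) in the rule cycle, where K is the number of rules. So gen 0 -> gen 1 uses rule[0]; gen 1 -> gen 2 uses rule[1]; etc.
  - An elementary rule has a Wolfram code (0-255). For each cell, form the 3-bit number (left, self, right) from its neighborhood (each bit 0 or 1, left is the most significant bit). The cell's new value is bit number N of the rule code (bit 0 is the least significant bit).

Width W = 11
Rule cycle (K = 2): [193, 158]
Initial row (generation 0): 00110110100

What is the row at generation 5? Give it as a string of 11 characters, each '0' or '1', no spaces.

Gen 0: 00110110100
Gen 1 (rule 193): 10010010001
Gen 2 (rule 158): 11111111011
Gen 3 (rule 193): 01111111001
Gen 4 (rule 158): 11111110111
Gen 5 (rule 193): 01111110011

Answer: 01111110011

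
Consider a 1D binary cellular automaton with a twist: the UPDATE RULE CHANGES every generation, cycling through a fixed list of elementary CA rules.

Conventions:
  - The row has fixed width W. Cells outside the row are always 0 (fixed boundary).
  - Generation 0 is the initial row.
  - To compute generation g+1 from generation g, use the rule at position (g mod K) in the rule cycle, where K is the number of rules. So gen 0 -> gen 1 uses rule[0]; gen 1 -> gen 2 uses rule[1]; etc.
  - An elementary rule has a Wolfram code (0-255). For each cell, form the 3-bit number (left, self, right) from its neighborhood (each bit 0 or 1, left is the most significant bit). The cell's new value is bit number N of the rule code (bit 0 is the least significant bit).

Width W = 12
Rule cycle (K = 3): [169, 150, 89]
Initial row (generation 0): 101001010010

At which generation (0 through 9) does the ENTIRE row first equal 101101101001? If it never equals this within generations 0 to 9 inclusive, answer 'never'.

Answer: 9

Derivation:
Gen 0: 101001010010
Gen 1 (rule 169): 010000100000
Gen 2 (rule 150): 111001110000
Gen 3 (rule 89): 101101011111
Gen 4 (rule 169): 011010111110
Gen 5 (rule 150): 100010011101
Gen 6 (rule 89): 011001010100
Gen 7 (rule 169): 010000101001
Gen 8 (rule 150): 111001101111
Gen 9 (rule 89): 101101101001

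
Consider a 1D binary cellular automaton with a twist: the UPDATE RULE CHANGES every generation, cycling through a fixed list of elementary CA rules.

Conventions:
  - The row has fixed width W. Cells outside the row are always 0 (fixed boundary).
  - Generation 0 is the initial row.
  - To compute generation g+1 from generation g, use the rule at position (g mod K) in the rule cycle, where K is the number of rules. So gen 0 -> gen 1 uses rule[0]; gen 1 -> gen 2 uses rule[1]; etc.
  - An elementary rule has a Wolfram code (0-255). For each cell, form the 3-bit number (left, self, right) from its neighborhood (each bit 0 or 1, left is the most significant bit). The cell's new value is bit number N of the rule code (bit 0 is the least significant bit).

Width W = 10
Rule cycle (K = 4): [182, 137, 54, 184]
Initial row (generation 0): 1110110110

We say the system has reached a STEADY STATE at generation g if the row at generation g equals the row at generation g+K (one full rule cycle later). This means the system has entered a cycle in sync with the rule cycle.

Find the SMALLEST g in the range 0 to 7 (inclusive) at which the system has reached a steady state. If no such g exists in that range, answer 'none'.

Gen 0: 1110110110
Gen 1 (rule 182): 0101001001
Gen 2 (rule 137): 0000000000
Gen 3 (rule 54): 0000000000
Gen 4 (rule 184): 0000000000
Gen 5 (rule 182): 0000000000
Gen 6 (rule 137): 1111111111
Gen 7 (rule 54): 0000000000
Gen 8 (rule 184): 0000000000
Gen 9 (rule 182): 0000000000
Gen 10 (rule 137): 1111111111
Gen 11 (rule 54): 0000000000

Answer: 3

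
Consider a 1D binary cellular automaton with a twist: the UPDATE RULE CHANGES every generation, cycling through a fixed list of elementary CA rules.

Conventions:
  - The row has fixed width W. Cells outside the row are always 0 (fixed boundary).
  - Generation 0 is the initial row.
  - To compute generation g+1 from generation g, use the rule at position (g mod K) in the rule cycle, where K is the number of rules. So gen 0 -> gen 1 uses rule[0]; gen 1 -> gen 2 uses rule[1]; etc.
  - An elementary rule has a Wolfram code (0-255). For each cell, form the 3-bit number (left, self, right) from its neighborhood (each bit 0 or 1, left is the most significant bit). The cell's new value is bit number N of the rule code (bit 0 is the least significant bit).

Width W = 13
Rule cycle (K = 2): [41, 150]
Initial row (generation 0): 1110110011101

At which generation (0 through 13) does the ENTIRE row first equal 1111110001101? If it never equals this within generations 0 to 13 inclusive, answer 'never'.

Answer: never

Derivation:
Gen 0: 1110110011101
Gen 1 (rule 41): 1001100010010
Gen 2 (rule 150): 1110010111111
Gen 3 (rule 41): 1000001100000
Gen 4 (rule 150): 1100010010000
Gen 5 (rule 41): 1001000000111
Gen 6 (rule 150): 1111100001010
Gen 7 (rule 41): 1000001100100
Gen 8 (rule 150): 1100010011110
Gen 9 (rule 41): 1001000010000
Gen 10 (rule 150): 1111100111000
Gen 11 (rule 41): 1000000100011
Gen 12 (rule 150): 1100001110100
Gen 13 (rule 41): 1001101001001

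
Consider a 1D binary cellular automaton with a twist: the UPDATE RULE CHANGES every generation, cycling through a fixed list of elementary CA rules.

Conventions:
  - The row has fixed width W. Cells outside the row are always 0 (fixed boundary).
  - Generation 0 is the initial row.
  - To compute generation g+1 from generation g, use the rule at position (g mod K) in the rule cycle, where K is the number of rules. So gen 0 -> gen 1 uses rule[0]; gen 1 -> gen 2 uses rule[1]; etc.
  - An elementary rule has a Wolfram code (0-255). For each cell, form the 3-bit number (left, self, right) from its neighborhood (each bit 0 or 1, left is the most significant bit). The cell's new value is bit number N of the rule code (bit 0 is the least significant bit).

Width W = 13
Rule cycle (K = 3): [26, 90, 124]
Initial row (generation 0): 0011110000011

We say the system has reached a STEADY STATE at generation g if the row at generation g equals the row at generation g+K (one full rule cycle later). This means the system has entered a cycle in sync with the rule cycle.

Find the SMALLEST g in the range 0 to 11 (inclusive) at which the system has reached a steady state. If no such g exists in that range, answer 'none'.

Gen 0: 0011110000011
Gen 1 (rule 26): 0110001000110
Gen 2 (rule 90): 1111010101111
Gen 3 (rule 124): 1001111111001
Gen 4 (rule 26): 0111000000110
Gen 5 (rule 90): 1101100001111
Gen 6 (rule 124): 1111110001001
Gen 7 (rule 26): 1000001010110
Gen 8 (rule 90): 0100010000111
Gen 9 (rule 124): 0110011000101
Gen 10 (rule 26): 1101110101000
Gen 11 (rule 90): 1101010000100
Gen 12 (rule 124): 1111111000110
Gen 13 (rule 26): 1000000101101
Gen 14 (rule 90): 0100001001100

Answer: none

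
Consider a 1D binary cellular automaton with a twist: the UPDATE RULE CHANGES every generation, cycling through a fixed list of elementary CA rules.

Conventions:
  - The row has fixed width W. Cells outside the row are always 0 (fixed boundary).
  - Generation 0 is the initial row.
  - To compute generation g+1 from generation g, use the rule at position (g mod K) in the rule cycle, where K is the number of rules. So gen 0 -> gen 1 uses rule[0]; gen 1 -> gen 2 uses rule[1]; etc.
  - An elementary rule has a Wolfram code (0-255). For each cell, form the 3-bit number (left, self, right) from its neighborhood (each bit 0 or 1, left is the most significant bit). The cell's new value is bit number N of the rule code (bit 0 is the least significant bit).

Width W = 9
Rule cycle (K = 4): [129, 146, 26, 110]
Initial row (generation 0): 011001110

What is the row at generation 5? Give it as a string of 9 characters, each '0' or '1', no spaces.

Answer: 110000000

Derivation:
Gen 0: 011001110
Gen 1 (rule 129): 000000100
Gen 2 (rule 146): 000001010
Gen 3 (rule 26): 000010001
Gen 4 (rule 110): 000110011
Gen 5 (rule 129): 110000000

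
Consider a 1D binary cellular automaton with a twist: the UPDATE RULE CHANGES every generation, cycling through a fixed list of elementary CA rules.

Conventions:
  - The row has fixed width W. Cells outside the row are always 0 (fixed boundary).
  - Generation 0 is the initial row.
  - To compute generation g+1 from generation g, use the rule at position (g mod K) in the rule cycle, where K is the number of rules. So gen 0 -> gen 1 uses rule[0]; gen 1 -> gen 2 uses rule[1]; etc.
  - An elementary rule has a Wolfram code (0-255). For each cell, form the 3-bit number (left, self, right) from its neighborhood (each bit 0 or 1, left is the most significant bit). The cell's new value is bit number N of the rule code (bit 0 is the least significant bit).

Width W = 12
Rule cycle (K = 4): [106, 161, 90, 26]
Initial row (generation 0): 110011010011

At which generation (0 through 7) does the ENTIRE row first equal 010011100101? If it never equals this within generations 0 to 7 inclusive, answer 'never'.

Gen 0: 110011010011
Gen 1 (rule 106): 110111100111
Gen 2 (rule 161): 001011000010
Gen 3 (rule 90): 010011100101
Gen 4 (rule 26): 101110011000
Gen 5 (rule 106): 011010111000
Gen 6 (rule 161): 000101010011
Gen 7 (rule 90): 001000001111

Answer: 3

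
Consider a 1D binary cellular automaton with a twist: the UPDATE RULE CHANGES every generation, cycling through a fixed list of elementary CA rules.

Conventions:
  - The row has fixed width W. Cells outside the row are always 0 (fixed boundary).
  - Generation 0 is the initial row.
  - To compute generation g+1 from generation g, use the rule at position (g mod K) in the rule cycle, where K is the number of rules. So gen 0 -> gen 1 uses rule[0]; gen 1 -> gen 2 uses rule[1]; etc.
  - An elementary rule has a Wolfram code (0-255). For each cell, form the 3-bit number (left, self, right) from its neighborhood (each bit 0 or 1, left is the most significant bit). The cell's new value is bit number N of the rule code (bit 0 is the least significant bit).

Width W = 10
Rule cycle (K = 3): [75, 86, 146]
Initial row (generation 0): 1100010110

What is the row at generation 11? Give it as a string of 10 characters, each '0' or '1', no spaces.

Gen 0: 1100010110
Gen 1 (rule 75): 1101100110
Gen 2 (rule 86): 0100111011
Gen 3 (rule 146): 1011010000
Gen 4 (rule 75): 0011000111
Gen 5 (rule 86): 0101101001
Gen 6 (rule 146): 1000000110
Gen 7 (rule 75): 0011111110
Gen 8 (rule 86): 0100000011
Gen 9 (rule 146): 1010000100
Gen 10 (rule 75): 0000111001
Gen 11 (rule 86): 0001001111

Answer: 0001001111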